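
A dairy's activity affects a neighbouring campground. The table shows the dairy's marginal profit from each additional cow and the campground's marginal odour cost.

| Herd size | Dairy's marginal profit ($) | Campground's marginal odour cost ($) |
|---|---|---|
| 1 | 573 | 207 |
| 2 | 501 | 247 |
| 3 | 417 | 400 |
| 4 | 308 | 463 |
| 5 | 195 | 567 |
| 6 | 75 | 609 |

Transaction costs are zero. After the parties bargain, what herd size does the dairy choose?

3

Bargaining reaches the level where marginal profit last exceeds marginal odour cost.
That holds through level 3 (417 ≥ 400) but not at 4 (308 < 463).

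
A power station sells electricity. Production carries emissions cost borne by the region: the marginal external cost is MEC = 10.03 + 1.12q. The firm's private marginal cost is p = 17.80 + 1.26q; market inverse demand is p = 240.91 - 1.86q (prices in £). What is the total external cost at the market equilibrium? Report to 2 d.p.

£3580.87

Market equilibrium (private): 17.80 + 1.26q = 240.91 - 1.86q → q_m = 71.5096.
Total external cost = ∫₀^{q_m} (10.03 + 1.12q) dq = 10.03×71.5096 + ½×1.12×71.5096² = 3580.8701.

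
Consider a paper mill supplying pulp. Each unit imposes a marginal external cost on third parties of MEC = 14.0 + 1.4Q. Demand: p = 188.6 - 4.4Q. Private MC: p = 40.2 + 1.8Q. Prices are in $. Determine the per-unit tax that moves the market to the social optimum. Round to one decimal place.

Social marginal cost = private MC + MEC = 54.2 + 3.2Q.
Set SMC = demand: 54.2 + 3.2Q = 188.6 - 4.4Q → Q* = 17.6842.
The Pigouvian tax equals MEC at Q*: 14.0 + 1.4×17.6842 = 38.7579.

tax = $38.8 per unit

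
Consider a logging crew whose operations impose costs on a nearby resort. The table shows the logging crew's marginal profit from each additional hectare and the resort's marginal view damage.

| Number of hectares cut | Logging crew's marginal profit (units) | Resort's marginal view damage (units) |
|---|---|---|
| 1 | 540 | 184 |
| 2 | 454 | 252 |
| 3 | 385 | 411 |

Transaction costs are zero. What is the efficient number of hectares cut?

2

Bargaining reaches the level where marginal profit last exceeds marginal view damage.
That holds through level 2 (454 ≥ 252) but not at 3 (385 < 411).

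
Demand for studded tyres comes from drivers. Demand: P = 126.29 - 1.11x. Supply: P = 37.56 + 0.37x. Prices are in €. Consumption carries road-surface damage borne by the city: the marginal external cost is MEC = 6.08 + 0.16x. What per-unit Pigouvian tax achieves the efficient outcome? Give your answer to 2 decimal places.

tax = €14.14 per unit

Social marginal benefit = demand − MEC = 120.21 - 1.27x.
Set SMB = MC: 120.21 - 1.27x = 37.56 + 0.37x → x* = 50.3963.
The Pigouvian tax equals MEC at x*: 6.08 + 0.16×50.3963 = 14.1434.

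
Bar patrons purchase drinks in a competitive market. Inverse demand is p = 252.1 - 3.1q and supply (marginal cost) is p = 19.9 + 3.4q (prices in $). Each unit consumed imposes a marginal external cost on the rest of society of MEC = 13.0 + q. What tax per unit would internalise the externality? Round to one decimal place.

Social marginal benefit = demand − MEC = 239.1 - 4.1q.
Set SMB = MC: 239.1 - 4.1q = 19.9 + 3.4q → q* = 29.2267.
The Pigouvian tax equals MEC at q*: 13.0 + 1.0×29.2267 = 42.2267.

tax = $42.2 per unit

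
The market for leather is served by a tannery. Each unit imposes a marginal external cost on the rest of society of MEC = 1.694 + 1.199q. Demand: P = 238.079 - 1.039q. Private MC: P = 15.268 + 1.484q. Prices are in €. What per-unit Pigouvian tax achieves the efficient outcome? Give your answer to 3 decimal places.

tax = €72.924 per unit

Social marginal cost = private MC + MEC = 16.962 + 2.683q.
Set SMC = demand: 16.962 + 2.683q = 238.079 - 1.039q → q* = 59.4081.
The Pigouvian tax equals MEC at q*: 1.694 + 1.199×59.4081 = 72.9243.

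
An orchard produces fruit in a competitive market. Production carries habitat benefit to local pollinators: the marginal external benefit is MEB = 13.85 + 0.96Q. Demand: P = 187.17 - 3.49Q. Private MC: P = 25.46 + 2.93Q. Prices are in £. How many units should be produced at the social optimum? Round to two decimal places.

Q* = 32.15

Social marginal cost = private MC − MEB = 11.61 + 1.97Q.
Set SMC = demand: 11.61 + 1.97Q = 187.17 - 3.49Q → Q* = 32.1538.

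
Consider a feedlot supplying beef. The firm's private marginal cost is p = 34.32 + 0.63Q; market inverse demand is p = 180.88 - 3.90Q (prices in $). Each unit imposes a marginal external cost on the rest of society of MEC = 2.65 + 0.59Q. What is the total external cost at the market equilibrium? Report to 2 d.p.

Market equilibrium (private): 34.32 + 0.63Q = 180.88 - 3.90Q → Q_m = 32.3532.
Total external cost = ∫₀^{Q_m} (2.65 + 0.59Q) dQ = 2.65×32.3532 + ½×0.59×32.3532² = 394.5212.

$394.52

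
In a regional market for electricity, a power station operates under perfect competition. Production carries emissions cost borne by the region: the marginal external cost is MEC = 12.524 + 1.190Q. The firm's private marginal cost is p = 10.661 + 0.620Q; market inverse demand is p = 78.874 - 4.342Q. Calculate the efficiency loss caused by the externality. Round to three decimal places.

Market equilibrium (private): 10.661 + 0.620Q = 78.874 - 4.342Q → Q_m = 13.7471.
Social marginal cost = private MC + MEC = 23.185 + 1.810Q.
Set SMC = demand: 23.185 + 1.810Q = 78.874 - 4.342Q → Q* = 9.0522.
Between Q* and Q_m the wedge SMC − demand runs linearly from 0 to MEC(Q_m), so the loss is a triangle.
DWL = ½ × 4.6949 × 28.8830 = 67.8014.

DWL = 67.801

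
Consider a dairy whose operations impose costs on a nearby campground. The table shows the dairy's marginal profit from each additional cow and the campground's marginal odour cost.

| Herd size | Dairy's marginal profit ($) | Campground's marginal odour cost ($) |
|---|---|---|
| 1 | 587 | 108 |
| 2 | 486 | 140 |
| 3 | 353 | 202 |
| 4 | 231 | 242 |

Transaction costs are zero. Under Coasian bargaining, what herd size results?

3

Bargaining reaches the level where marginal profit last exceeds marginal odour cost.
That holds through level 3 (353 ≥ 202) but not at 4 (231 < 242).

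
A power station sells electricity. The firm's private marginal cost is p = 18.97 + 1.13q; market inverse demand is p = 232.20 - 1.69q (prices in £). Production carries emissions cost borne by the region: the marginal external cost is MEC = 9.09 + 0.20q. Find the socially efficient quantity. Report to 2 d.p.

q* = 67.60

Social marginal cost = private MC + MEC = 28.06 + 1.33q.
Set SMC = demand: 28.06 + 1.33q = 232.20 - 1.69q → q* = 67.5960.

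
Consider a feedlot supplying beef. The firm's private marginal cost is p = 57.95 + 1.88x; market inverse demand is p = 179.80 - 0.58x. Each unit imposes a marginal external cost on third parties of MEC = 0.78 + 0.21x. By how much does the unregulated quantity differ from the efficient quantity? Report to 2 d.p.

Market equilibrium (private): 57.95 + 1.88x = 179.80 - 0.58x → x_m = 49.5325.
Social marginal cost = private MC + MEC = 58.73 + 2.09x.
Set SMC = demand: 58.73 + 2.09x = 179.80 - 0.58x → x* = 45.3446.
Gap = |49.5325 − 45.3446| = 4.1879.

4.19 units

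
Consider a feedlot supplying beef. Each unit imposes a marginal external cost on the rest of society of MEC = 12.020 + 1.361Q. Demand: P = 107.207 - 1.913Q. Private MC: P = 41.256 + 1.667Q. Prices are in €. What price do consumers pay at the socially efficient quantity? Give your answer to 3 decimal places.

Social marginal cost = private MC + MEC = 53.276 + 3.028Q.
Set SMC = demand: 53.276 + 3.028Q = 107.207 - 1.913Q → Q* = 10.9150.
Consumer price on the demand curve at Q*: 107.207 − 1.913×10.9150 = 86.3266.

P = €86.327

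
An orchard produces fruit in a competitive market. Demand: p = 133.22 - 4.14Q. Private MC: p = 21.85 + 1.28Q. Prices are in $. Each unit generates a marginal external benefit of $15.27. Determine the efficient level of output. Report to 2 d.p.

Social marginal cost = private MC − MEB = 6.58 + 1.28Q.
Set SMC = demand: 6.58 + 1.28Q = 133.22 - 4.14Q → Q* = 23.3653.

Q* = 23.37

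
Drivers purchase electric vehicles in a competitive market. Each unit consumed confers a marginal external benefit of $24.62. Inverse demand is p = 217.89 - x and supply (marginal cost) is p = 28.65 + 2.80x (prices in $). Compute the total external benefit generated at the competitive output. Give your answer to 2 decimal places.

Market equilibrium (private): 28.65 + 2.80x = 217.89 - x → x_m = 49.8000.
Total external benefit = MEB × x_m = 24.62 × 49.8000 = 1226.0760.

$1226.08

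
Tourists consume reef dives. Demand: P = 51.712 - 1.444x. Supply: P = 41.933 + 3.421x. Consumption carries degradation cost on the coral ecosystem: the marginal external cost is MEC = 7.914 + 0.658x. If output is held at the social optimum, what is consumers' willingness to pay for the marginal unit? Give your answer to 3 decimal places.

P = 51.224

Social marginal benefit = demand − MEC = 43.798 - 2.102x.
Set SMB = MC: 43.798 - 2.102x = 41.933 + 3.421x → x* = 0.3377.
Consumer price on the demand curve at x*: 51.712 − 1.444×0.3377 = 51.2244.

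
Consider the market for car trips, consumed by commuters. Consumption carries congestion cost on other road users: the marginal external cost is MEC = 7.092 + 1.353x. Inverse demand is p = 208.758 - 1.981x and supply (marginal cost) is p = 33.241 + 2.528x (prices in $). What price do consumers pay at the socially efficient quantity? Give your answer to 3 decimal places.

P = $151.841

Social marginal benefit = demand − MEC = 201.666 - 3.334x.
Set SMB = MC: 201.666 - 3.334x = 33.241 + 2.528x → x* = 28.7317.
Consumer price on the demand curve at x*: 208.758 − 1.981×28.7317 = 151.8405.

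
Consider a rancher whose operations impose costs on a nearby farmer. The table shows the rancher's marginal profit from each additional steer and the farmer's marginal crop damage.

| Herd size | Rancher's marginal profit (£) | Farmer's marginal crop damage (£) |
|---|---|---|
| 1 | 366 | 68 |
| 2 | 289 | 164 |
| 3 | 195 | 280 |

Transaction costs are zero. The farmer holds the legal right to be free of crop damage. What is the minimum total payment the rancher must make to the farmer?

Efficient level: marginal profit ≥ marginal crop damage through level 2, so k* = 2.
With the farmer holding the right, the rancher must at least compensate total damage at k*: 68 + 164 = 232.

£232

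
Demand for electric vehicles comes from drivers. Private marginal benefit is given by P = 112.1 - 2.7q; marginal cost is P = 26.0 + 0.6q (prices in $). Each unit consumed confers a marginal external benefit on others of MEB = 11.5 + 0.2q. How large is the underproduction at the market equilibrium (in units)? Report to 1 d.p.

5.4 units

Market equilibrium (private): 26.0 + 0.6q = 112.1 - 2.7q → q_m = 26.0909.
Social marginal benefit = demand + MEB = 123.6 - 2.5q.
Set SMB = MC: 123.6 - 2.5q = 26.0 + 0.6q → q* = 31.4839.
Gap = |26.0909 − 31.4839| = 5.3930.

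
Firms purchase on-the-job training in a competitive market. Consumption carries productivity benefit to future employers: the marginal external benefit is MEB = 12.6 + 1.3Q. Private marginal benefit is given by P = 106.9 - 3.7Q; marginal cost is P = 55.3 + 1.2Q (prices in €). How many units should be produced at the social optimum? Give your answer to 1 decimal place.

Q* = 17.8

Social marginal benefit = demand + MEB = 119.5 - 2.4Q.
Set SMB = MC: 119.5 - 2.4Q = 55.3 + 1.2Q → Q* = 17.8333.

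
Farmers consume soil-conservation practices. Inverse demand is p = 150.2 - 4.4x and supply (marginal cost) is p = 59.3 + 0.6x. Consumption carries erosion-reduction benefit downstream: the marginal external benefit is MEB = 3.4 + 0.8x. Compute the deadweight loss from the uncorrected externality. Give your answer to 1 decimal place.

DWL = 38.3

Market equilibrium (private): 59.3 + 0.6x = 150.2 - 4.4x → x_m = 18.1800.
Social marginal benefit = demand + MEB = 153.6 - 3.6x.
Set SMB = MC: 153.6 - 3.6x = 59.3 + 0.6x → x* = 22.4524.
The welfare-loss triangle has base |x_m − x*| and height MEB(x_m) (the vertical gap between SMB and MC is zero at x* and MEB at x_m).
DWL = ½ × 4.2724 × 17.9440 = 38.3320.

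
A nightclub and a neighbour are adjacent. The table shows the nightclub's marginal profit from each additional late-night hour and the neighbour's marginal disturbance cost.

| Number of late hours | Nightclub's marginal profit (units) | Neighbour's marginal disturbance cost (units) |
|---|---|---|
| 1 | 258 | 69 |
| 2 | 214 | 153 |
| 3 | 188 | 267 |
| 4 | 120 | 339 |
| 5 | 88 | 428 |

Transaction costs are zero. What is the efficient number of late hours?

2

Bargaining reaches the level where marginal profit last exceeds marginal disturbance cost.
That holds through level 2 (214 ≥ 153) but not at 3 (188 < 267).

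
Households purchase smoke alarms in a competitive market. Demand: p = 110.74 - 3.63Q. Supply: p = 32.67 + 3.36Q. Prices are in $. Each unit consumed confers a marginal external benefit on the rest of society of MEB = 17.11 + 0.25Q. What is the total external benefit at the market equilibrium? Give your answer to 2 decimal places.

$206.69

Market equilibrium (private): 32.67 + 3.36Q = 110.74 - 3.63Q → Q_m = 11.1688.
Total external benefit = ∫₀^{Q_m} (17.11 + 0.25Q) dQ = 17.11×11.1688 + ½×0.25×11.1688² = 206.6909.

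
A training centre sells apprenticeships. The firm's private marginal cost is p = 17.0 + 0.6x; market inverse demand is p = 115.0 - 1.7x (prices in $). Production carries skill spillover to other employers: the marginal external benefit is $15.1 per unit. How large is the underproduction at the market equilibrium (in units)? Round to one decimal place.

Market equilibrium (private): 17.0 + 0.6x = 115.0 - 1.7x → x_m = 42.6087.
Social marginal cost = private MC − MEB = 1.9 + 0.6x.
Set SMC = demand: 1.9 + 0.6x = 115.0 - 1.7x → x* = 49.1739.
Gap = |42.6087 − 49.1739| = 6.5652.

6.6 units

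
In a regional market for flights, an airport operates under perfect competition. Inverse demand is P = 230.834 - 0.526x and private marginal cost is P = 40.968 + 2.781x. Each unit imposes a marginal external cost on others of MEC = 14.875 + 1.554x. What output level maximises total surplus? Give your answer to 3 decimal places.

Social marginal cost = private MC + MEC = 55.843 + 4.335x.
Set SMC = demand: 55.843 + 4.335x = 230.834 - 0.526x → x* = 35.9990.

x* = 35.999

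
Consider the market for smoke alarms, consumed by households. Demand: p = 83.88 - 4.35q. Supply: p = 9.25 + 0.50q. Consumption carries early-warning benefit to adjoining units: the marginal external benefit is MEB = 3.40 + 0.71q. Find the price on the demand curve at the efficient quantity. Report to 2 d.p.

Social marginal benefit = demand + MEB = 87.28 - 3.64q.
Set SMB = MC: 87.28 - 3.64q = 9.25 + 0.50q → q* = 18.8478.
Consumer price on the demand curve at q*: 83.88 − 4.35×18.8478 = 1.8921.

P = 1.89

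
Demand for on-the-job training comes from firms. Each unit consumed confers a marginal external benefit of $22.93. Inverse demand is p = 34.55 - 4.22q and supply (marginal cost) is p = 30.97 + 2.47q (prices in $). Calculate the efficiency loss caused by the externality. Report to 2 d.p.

DWL = $39.30

Market equilibrium (private): 30.97 + 2.47q = 34.55 - 4.22q → q_m = 0.5351.
Social marginal benefit = demand + MEB = 57.48 - 4.22q.
Set SMB = MC: 57.48 - 4.22q = 30.97 + 2.47q → q* = 3.9626.
Between q* and q_m the wedge SMB − MC runs linearly from 0 to MEB(q_m), so the loss is a triangle.
DWL = ½ × 3.4275 × 22.9300 = 39.2963.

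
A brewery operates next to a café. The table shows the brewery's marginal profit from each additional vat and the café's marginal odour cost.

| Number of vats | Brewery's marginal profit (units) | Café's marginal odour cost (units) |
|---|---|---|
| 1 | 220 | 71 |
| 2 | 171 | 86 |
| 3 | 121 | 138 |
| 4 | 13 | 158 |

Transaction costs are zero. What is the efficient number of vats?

2

Bargaining reaches the level where marginal profit last exceeds marginal odour cost.
That holds through level 2 (171 ≥ 86) but not at 3 (121 < 138).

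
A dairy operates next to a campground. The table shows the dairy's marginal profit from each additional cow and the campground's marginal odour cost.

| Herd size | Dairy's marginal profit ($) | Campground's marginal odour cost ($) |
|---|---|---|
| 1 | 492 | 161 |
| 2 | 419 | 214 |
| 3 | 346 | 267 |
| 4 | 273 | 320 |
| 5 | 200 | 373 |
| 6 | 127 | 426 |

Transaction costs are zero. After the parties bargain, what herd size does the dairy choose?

3

Bargaining reaches the level where marginal profit last exceeds marginal odour cost.
That holds through level 3 (346 ≥ 267) but not at 4 (273 < 320).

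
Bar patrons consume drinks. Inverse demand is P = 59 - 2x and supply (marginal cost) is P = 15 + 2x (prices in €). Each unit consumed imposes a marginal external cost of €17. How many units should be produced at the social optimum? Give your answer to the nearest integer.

Social marginal benefit = demand − MEC = 42 - 2x.
Set SMB = MC: 42 - 2x = 15 + 2x → x* = 6.7500.

x* = 7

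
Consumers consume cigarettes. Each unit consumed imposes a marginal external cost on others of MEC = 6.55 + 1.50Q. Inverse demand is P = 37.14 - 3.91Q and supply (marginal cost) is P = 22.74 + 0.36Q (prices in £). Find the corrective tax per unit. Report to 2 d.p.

Social marginal benefit = demand − MEC = 30.59 - 5.41Q.
Set SMB = MC: 30.59 - 5.41Q = 22.74 + 0.36Q → Q* = 1.3605.
The Pigouvian tax equals MEC at Q*: 6.55 + 1.50×1.3605 = 8.5908.

tax = £8.59 per unit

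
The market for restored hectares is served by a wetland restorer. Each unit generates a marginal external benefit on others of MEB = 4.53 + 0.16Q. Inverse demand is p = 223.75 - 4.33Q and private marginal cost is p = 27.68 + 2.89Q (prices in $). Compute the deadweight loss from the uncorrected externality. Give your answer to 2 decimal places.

Market equilibrium (private): 27.68 + 2.89Q = 223.75 - 4.33Q → Q_m = 27.1565.
Social marginal cost = private MC − MEB = 23.15 + 2.73Q.
Set SMC = demand: 23.15 + 2.73Q = 223.75 - 4.33Q → Q* = 28.4136.
The welfare-loss triangle has base |Q_m − Q*| and height MEB(Q_m) (the vertical gap between SMC and demand is zero at Q* and MEB at Q_m).
DWL = ½ × 1.2571 × 8.8750 = 5.5784.

DWL = $5.58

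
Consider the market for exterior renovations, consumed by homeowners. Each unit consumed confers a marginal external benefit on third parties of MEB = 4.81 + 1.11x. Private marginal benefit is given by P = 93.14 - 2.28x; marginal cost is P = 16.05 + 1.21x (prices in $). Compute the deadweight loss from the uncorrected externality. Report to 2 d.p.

DWL = $180.71

Market equilibrium (private): 16.05 + 1.21x = 93.14 - 2.28x → x_m = 22.0888.
Social marginal benefit = demand + MEB = 97.95 - 1.17x.
Set SMB = MC: 97.95 - 1.17x = 16.05 + 1.21x → x* = 34.4118.
Between x* and x_m the wedge SMB − MC runs linearly from 0 to MEB(x_m), so the loss is a triangle.
DWL = ½ × 12.3230 × 29.3286 = 180.7082.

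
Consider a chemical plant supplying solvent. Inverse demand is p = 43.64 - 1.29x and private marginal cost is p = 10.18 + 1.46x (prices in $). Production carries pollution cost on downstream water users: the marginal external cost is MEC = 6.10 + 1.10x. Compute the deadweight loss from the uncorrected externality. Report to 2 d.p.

Market equilibrium (private): 10.18 + 1.46x = 43.64 - 1.29x → x_m = 12.1673.
Social marginal cost = private MC + MEC = 16.28 + 2.56x.
Set SMC = demand: 16.28 + 2.56x = 43.64 - 1.29x → x* = 7.1065.
Height of the DWL triangle at x_m is SMC(x_m) − demand(x_m) = MEC(x_m) = 19.4840.
DWL = ½ × 5.0608 × 19.4840 = 49.3023.

DWL = $49.30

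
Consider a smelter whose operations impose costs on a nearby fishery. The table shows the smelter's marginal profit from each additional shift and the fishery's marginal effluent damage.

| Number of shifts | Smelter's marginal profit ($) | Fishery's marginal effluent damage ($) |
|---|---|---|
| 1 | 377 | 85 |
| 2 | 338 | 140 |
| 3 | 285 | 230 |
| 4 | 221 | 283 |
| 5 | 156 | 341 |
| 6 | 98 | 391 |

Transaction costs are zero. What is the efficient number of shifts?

3

Bargaining reaches the level where marginal profit last exceeds marginal effluent damage.
That holds through level 3 (285 ≥ 230) but not at 4 (221 < 283).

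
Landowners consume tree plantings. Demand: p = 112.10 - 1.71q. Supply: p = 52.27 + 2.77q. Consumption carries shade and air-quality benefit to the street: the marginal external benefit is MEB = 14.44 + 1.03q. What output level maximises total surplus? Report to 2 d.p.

q* = 21.53

Social marginal benefit = demand + MEB = 126.54 - 0.68q.
Set SMB = MC: 126.54 - 0.68q = 52.27 + 2.77q → q* = 21.5275.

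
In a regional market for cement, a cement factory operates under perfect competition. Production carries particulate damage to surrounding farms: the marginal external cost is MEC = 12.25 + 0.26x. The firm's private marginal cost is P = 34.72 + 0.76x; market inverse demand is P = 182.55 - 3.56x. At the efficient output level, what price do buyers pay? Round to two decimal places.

Social marginal cost = private MC + MEC = 46.97 + 1.02x.
Set SMC = demand: 46.97 + 1.02x = 182.55 - 3.56x → x* = 29.6026.
Consumer price on the demand curve at x*: 182.55 − 3.56×29.6026 = 77.1647.

P = 77.16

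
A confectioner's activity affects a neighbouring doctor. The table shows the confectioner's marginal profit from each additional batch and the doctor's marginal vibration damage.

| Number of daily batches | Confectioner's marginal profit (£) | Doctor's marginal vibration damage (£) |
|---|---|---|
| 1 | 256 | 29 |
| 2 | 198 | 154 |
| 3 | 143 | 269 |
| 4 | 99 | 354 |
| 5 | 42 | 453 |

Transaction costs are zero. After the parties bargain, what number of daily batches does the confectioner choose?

Bargaining reaches the level where marginal profit last exceeds marginal vibration damage.
That holds through level 2 (198 ≥ 154) but not at 3 (143 < 269).

2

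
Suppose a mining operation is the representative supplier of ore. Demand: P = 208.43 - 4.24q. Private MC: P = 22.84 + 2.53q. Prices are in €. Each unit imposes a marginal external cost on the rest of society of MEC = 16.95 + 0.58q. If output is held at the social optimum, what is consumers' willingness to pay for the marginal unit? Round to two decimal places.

P = €111.15

Social marginal cost = private MC + MEC = 39.79 + 3.11q.
Set SMC = demand: 39.79 + 3.11q = 208.43 - 4.24q → q* = 22.9442.
Consumer price on the demand curve at q*: 208.43 − 4.24×22.9442 = 111.1466.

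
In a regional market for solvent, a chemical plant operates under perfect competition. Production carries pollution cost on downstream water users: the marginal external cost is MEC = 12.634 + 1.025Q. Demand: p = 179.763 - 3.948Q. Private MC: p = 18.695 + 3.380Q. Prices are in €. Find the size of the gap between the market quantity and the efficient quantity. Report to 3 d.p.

Market equilibrium (private): 18.695 + 3.380Q = 179.763 - 3.948Q → Q_m = 21.9798.
Social marginal cost = private MC + MEC = 31.329 + 4.405Q.
Set SMC = demand: 31.329 + 4.405Q = 179.763 - 3.948Q → Q* = 17.7701.
Gap = |21.9798 − 17.7701| = 4.2097.

4.210 units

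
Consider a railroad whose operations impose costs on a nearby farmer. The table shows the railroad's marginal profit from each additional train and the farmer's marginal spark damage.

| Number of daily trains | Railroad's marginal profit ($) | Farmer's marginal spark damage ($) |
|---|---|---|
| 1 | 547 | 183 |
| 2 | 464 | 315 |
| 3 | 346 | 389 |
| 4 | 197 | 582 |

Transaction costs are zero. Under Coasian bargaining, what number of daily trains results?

2

Bargaining reaches the level where marginal profit last exceeds marginal spark damage.
That holds through level 2 (464 ≥ 315) but not at 3 (346 < 389).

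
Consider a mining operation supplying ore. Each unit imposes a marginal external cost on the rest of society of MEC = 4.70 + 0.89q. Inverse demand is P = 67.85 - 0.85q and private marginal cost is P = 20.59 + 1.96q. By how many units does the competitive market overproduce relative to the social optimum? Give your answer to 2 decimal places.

Market equilibrium (private): 20.59 + 1.96q = 67.85 - 0.85q → q_m = 16.8185.
Social marginal cost = private MC + MEC = 25.29 + 2.85q.
Set SMC = demand: 25.29 + 2.85q = 67.85 - 0.85q → q* = 11.5027.
Gap = |16.8185 − 11.5027| = 5.3158.

5.32 units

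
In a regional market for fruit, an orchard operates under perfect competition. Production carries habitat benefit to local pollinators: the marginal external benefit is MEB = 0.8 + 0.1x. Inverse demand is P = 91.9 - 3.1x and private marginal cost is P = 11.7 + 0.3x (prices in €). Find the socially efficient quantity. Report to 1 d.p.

Social marginal cost = private MC − MEB = 10.9 + 0.2x.
Set SMC = demand: 10.9 + 0.2x = 91.9 - 3.1x → x* = 24.5455.

x* = 24.5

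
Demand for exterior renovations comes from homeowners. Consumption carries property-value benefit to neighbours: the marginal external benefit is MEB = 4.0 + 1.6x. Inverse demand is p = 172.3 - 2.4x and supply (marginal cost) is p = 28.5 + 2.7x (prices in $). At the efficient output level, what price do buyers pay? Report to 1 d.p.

P = $71.0

Social marginal benefit = demand + MEB = 176.3 - 0.8x.
Set SMB = MC: 176.3 - 0.8x = 28.5 + 2.7x → x* = 42.2286.
Consumer price on the demand curve at x*: 172.3 − 2.4×42.2286 = 70.9514.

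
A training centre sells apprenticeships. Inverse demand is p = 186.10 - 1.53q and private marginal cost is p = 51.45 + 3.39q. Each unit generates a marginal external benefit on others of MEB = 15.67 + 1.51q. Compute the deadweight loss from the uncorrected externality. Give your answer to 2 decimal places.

DWL = 476.32

Market equilibrium (private): 51.45 + 3.39q = 186.10 - 1.53q → q_m = 27.3679.
Social marginal cost = private MC − MEB = 35.78 + 1.88q.
Set SMC = demand: 35.78 + 1.88q = 186.10 - 1.53q → q* = 44.0821.
The welfare-loss triangle has base |q_m − q*| and height MEB(q_m) (the vertical gap between SMC and demand is zero at q* and MEB at q_m).
DWL = ½ × 16.7142 × 56.9955 = 476.3171.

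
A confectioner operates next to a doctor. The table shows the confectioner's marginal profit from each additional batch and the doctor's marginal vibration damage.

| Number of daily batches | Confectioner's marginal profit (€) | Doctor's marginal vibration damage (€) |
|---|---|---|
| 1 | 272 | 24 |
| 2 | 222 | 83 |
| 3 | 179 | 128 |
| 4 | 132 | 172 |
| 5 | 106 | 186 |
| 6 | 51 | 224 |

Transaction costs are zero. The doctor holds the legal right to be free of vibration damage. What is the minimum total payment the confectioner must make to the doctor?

Efficient level: marginal profit ≥ marginal vibration damage through level 3, so k* = 3.
With the doctor holding the right, the confectioner must at least compensate total damage at k*: 24 + 83 + 128 = 235.

€235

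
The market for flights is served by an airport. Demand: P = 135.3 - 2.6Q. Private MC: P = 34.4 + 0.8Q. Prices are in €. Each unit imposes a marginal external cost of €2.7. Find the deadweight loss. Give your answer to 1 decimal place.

DWL = €1.1

Market equilibrium (private): 34.4 + 0.8Q = 135.3 - 2.6Q → Q_m = 29.6765.
Social marginal cost = private MC + MEC = 37.1 + 0.8Q.
Set SMC = demand: 37.1 + 0.8Q = 135.3 - 2.6Q → Q* = 28.8824.
Between Q* and Q_m the wedge SMC − demand runs linearly from 0 to MEC(Q_m), so the loss is a triangle.
DWL = ½ × 0.7941 × 2.7000 = 1.0720.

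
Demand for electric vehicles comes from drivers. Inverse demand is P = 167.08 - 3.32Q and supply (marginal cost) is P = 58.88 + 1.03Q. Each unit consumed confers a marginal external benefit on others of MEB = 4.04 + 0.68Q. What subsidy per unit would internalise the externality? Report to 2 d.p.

Social marginal benefit = demand + MEB = 171.12 - 2.64Q.
Set SMB = MC: 171.12 - 2.64Q = 58.88 + 1.03Q → Q* = 30.5831.
The Pigouvian subsidy equals MEB at Q*: 4.04 + 0.68×30.5831 = 24.8365.

subsidy = 24.84 per unit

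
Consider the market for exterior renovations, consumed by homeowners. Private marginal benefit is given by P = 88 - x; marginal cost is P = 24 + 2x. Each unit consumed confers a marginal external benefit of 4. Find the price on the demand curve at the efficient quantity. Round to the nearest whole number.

Social marginal benefit = demand + MEB = 92 - x.
Set SMB = MC: 92 - x = 24 + 2x → x* = 22.6667.
Consumer price on the demand curve at x*: 88 − 1×22.6667 = 65.3333.

P = 65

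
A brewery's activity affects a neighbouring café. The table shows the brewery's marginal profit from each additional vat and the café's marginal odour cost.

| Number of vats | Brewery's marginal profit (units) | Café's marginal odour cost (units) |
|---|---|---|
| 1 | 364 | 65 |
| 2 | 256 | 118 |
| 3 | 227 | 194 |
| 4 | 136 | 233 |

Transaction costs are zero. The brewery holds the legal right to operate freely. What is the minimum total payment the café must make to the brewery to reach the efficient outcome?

136

Left alone the brewery would choose level 4 (marginal profit stays positive).
Efficient level: k* = 3 (marginal profit ≥ marginal odour cost through 3).
The café must at least cover the brewery's forgone profit from cutting 4→3: 136 = 136.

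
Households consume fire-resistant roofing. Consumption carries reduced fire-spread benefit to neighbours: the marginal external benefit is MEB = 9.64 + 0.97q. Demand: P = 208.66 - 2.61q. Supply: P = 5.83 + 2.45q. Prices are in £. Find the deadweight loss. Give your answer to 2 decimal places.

DWL = £287.83

Market equilibrium (private): 5.83 + 2.45q = 208.66 - 2.61q → q_m = 40.0850.
Social marginal benefit = demand + MEB = 218.30 - 1.64q.
Set SMB = MC: 218.30 - 1.64q = 5.83 + 2.45q → q* = 51.9487.
Between q* and q_m the wedge SMB − MC runs linearly from 0 to MEB(q_m), so the loss is a triangle.
DWL = ½ × 11.8637 × 48.5224 = 287.8276.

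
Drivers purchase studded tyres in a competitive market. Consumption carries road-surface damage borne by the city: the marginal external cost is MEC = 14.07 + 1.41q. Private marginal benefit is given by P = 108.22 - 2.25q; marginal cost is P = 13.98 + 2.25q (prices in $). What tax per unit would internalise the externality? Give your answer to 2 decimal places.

Social marginal benefit = demand − MEC = 94.15 - 3.66q.
Set SMB = MC: 94.15 - 3.66q = 13.98 + 2.25q → q* = 13.5651.
The Pigouvian tax equals MEC at q*: 14.07 + 1.41×13.5651 = 33.1968.

tax = $33.20 per unit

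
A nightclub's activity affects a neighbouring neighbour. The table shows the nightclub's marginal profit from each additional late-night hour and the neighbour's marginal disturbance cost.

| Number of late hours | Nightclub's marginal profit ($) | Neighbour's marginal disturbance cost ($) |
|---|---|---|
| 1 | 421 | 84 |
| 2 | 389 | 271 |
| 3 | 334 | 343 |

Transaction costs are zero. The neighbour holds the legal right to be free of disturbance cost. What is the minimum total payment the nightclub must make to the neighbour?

Efficient level: marginal profit ≥ marginal disturbance cost through level 2, so k* = 2.
With the neighbour holding the right, the nightclub must at least compensate total damage at k*: 84 + 271 = 355.

$355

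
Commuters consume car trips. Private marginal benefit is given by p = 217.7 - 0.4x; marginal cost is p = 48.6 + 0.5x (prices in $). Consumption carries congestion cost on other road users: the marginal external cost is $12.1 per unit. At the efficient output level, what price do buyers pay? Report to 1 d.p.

P = $147.9

Social marginal benefit = demand − MEC = 205.6 - 0.4x.
Set SMB = MC: 205.6 - 0.4x = 48.6 + 0.5x → x* = 174.4444.
Consumer price on the demand curve at x*: 217.7 − 0.4×174.4444 = 147.9222.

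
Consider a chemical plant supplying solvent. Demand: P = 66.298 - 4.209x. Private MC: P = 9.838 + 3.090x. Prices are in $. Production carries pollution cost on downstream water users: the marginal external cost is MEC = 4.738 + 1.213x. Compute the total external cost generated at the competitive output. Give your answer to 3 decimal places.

Market equilibrium (private): 9.838 + 3.090x = 66.298 - 4.209x → x_m = 7.7353.
Total external cost = ∫₀^{x_m} (4.738 + 1.213x) dx = 4.738×7.7353 + ½×1.213×7.7353² = 72.9397.

$72.940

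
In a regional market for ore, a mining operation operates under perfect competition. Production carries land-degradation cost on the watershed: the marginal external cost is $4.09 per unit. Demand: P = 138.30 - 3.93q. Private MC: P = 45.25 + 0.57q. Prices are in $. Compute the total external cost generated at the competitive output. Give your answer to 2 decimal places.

Market equilibrium (private): 45.25 + 0.57q = 138.30 - 3.93q → q_m = 20.6778.
Total external cost = MEC × q_m = 4.09 × 20.6778 = 84.5722.

$84.57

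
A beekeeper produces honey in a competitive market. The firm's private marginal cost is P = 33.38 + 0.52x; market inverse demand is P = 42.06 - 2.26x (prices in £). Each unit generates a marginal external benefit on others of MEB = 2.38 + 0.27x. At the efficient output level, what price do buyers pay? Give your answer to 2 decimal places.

P = £32.10

Social marginal cost = private MC − MEB = 31.00 + 0.25x.
Set SMC = demand: 31.00 + 0.25x = 42.06 - 2.26x → x* = 4.4064.
Consumer price on the demand curve at x*: 42.06 − 2.26×4.4064 = 32.1015.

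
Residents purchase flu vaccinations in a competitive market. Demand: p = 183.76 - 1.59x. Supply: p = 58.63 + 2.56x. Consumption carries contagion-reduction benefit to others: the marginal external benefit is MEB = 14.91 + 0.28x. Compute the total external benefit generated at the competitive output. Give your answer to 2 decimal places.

576.84

Market equilibrium (private): 58.63 + 2.56x = 183.76 - 1.59x → x_m = 30.1518.
Total external benefit = ∫₀^{x_m} (14.91 + 0.28x) dx = 14.91×30.1518 + ½×0.28×30.1518² = 576.8417.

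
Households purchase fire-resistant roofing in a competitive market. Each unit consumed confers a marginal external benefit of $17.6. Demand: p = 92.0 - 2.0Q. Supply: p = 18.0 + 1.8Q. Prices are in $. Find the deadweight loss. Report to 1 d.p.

DWL = $40.8

Market equilibrium (private): 18.0 + 1.8Q = 92.0 - 2.0Q → Q_m = 19.4737.
Social marginal benefit = demand + MEB = 109.6 - 2.0Q.
Set SMB = MC: 109.6 - 2.0Q = 18.0 + 1.8Q → Q* = 24.1053.
The loss is the area between SMB and MC from Q* to Q_m; with linear curves that's a triangle of height MEB(Q_m).
DWL = ½ × 4.6316 × 17.6000 = 40.7581.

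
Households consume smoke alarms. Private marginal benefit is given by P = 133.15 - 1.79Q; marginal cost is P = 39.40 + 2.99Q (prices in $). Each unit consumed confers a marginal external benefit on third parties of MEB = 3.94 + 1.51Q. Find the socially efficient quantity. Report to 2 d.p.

Social marginal benefit = demand + MEB = 137.09 - 0.28Q.
Set SMB = MC: 137.09 - 0.28Q = 39.40 + 2.99Q → Q* = 29.8746.

Q* = 29.87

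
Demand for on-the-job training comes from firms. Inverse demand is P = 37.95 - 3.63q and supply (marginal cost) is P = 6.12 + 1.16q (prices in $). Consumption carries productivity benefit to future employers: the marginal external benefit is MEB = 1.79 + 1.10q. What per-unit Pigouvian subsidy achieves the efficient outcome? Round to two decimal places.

Social marginal benefit = demand + MEB = 39.74 - 2.53q.
Set SMB = MC: 39.74 - 2.53q = 6.12 + 1.16q → q* = 9.1111.
The Pigouvian subsidy equals MEB at q*: 1.79 + 1.10×9.1111 = 11.8122.

subsidy = $11.81 per unit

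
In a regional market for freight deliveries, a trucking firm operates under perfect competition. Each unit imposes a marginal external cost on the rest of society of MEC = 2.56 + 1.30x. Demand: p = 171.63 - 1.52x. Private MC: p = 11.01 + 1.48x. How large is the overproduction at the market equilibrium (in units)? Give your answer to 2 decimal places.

16.78 units

Market equilibrium (private): 11.01 + 1.48x = 171.63 - 1.52x → x_m = 53.5400.
Social marginal cost = private MC + MEC = 13.57 + 2.78x.
Set SMC = demand: 13.57 + 2.78x = 171.63 - 1.52x → x* = 36.7581.
Gap = |53.5400 − 36.7581| = 16.7819.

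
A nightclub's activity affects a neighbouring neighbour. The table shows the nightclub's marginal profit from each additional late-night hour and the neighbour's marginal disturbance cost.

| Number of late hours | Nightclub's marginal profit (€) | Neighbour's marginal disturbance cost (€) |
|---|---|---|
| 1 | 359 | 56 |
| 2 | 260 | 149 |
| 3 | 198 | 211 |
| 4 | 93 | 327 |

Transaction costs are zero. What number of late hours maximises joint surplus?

2

Bargaining reaches the level where marginal profit last exceeds marginal disturbance cost.
That holds through level 2 (260 ≥ 149) but not at 3 (198 < 211).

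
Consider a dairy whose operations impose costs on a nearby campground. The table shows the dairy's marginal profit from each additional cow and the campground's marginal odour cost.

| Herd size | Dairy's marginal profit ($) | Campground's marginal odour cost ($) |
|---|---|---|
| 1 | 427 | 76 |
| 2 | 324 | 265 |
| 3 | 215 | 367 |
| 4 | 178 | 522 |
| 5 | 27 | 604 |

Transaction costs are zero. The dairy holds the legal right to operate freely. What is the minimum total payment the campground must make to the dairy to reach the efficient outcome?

$420

Left alone the dairy would choose level 5 (marginal profit stays positive).
Efficient level: k* = 2 (marginal profit ≥ marginal odour cost through 2).
The campground must at least cover the dairy's forgone profit from cutting 5→2: 215 + 178 + 27 = 420.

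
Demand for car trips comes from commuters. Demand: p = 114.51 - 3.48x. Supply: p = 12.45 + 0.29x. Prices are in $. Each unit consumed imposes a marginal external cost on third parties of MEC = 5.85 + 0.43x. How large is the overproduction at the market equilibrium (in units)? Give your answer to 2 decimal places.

Market equilibrium (private): 12.45 + 0.29x = 114.51 - 3.48x → x_m = 27.0716.
Social marginal benefit = demand − MEC = 108.66 - 3.91x.
Set SMB = MC: 108.66 - 3.91x = 12.45 + 0.29x → x* = 22.9071.
Gap = |27.0716 − 22.9071| = 4.1645.

4.16 units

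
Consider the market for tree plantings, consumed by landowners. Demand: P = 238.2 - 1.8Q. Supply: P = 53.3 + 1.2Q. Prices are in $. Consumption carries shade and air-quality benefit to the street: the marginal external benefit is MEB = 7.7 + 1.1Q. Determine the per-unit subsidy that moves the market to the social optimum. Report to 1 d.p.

subsidy = $119.2 per unit

Social marginal benefit = demand + MEB = 245.9 - 0.7Q.
Set SMB = MC: 245.9 - 0.7Q = 53.3 + 1.2Q → Q* = 101.3684.
The Pigouvian subsidy equals MEB at Q*: 7.7 + 1.1×101.3684 = 119.2052.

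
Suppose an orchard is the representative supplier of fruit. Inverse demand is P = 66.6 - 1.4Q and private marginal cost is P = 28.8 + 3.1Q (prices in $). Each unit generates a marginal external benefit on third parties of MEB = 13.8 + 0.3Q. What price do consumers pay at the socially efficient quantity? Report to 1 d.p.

Social marginal cost = private MC − MEB = 15.0 + 2.8Q.
Set SMC = demand: 15.0 + 2.8Q = 66.6 - 1.4Q → Q* = 12.2857.
Consumer price on the demand curve at Q*: 66.6 − 1.4×12.2857 = 49.4000.

P = $49.4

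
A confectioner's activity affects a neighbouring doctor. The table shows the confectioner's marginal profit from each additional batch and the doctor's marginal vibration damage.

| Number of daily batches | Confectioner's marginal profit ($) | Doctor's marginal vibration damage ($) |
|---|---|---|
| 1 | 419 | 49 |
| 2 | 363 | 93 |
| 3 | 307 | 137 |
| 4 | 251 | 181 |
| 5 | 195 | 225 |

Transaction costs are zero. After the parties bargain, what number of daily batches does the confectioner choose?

4

Bargaining reaches the level where marginal profit last exceeds marginal vibration damage.
That holds through level 4 (251 ≥ 181) but not at 5 (195 < 225).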